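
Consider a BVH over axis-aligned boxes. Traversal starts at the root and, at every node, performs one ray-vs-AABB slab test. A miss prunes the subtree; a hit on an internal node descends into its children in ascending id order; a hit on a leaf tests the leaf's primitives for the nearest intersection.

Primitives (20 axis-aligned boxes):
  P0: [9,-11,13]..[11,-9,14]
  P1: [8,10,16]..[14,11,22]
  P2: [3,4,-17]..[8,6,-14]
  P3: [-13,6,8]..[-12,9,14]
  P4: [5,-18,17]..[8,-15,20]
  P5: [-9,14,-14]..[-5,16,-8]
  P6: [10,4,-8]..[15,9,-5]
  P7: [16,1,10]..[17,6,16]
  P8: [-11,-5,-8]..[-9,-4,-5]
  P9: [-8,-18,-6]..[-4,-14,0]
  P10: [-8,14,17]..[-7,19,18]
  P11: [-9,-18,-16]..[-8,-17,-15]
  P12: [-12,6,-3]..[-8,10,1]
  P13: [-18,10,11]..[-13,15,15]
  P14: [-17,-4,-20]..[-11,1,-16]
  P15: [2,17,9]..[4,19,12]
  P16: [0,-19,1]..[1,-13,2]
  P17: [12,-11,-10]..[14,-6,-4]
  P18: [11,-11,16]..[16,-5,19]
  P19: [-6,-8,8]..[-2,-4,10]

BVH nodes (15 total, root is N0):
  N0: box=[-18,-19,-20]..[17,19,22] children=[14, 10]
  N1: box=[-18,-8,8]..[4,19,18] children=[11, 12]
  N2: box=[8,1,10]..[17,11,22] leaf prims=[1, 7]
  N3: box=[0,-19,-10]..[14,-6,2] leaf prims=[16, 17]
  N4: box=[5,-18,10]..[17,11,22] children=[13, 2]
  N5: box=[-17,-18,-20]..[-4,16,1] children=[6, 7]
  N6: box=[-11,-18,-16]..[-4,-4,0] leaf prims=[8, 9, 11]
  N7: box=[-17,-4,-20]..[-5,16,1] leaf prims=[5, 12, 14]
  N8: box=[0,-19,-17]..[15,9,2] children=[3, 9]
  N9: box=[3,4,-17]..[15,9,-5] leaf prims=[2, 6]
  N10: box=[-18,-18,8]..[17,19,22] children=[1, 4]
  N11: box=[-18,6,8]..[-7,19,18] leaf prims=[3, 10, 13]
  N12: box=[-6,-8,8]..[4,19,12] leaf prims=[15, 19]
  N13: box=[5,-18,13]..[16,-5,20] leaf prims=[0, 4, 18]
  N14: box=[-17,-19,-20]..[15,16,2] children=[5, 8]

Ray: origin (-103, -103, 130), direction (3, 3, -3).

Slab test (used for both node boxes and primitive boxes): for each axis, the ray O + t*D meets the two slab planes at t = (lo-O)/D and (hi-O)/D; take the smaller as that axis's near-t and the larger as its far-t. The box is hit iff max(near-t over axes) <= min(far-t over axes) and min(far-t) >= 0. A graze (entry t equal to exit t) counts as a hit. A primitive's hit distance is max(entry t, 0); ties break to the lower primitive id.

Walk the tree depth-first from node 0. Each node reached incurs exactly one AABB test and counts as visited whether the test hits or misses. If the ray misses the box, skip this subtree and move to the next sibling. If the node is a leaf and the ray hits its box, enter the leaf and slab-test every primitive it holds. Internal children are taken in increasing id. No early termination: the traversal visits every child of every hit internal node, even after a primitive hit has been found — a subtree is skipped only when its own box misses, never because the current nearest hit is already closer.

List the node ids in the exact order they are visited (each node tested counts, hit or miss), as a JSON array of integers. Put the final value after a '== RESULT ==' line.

Traverse from the root:
N0 x:[85/3,40] y:[28,122/3] z:[36,50] -> hit [36,40], descend [10, 14]
  N10 x:[85/3,40] y:[85/3,122/3] z:[36,122/3] -> hit [36,40], descend [1, 4]
    N1 x:[85/3,107/3] y:[95/3,122/3] z:[112/3,122/3] -> miss, prune
    N4 x:[36,40] y:[85/3,38] z:[36,40] -> hit [36,38], descend [2, 13]
      N2 x:[37,40] y:[104/3,38] z:[36,40] -> hit [37,38] leaf, test {P1@t=113/3, P7(miss)}
      N13 x:[36,119/3] y:[85/3,98/3] z:[110/3,39] -> miss, prune
  N14 x:[86/3,118/3] y:[28,119/3] z:[128/3,50] -> miss, prune

order=[0, 10, 1, 4, 2, 13, 14]  |boxes|=7  |leaves|=1  hit=P1

== RESULT ==
[0, 10, 1, 4, 2, 13, 14]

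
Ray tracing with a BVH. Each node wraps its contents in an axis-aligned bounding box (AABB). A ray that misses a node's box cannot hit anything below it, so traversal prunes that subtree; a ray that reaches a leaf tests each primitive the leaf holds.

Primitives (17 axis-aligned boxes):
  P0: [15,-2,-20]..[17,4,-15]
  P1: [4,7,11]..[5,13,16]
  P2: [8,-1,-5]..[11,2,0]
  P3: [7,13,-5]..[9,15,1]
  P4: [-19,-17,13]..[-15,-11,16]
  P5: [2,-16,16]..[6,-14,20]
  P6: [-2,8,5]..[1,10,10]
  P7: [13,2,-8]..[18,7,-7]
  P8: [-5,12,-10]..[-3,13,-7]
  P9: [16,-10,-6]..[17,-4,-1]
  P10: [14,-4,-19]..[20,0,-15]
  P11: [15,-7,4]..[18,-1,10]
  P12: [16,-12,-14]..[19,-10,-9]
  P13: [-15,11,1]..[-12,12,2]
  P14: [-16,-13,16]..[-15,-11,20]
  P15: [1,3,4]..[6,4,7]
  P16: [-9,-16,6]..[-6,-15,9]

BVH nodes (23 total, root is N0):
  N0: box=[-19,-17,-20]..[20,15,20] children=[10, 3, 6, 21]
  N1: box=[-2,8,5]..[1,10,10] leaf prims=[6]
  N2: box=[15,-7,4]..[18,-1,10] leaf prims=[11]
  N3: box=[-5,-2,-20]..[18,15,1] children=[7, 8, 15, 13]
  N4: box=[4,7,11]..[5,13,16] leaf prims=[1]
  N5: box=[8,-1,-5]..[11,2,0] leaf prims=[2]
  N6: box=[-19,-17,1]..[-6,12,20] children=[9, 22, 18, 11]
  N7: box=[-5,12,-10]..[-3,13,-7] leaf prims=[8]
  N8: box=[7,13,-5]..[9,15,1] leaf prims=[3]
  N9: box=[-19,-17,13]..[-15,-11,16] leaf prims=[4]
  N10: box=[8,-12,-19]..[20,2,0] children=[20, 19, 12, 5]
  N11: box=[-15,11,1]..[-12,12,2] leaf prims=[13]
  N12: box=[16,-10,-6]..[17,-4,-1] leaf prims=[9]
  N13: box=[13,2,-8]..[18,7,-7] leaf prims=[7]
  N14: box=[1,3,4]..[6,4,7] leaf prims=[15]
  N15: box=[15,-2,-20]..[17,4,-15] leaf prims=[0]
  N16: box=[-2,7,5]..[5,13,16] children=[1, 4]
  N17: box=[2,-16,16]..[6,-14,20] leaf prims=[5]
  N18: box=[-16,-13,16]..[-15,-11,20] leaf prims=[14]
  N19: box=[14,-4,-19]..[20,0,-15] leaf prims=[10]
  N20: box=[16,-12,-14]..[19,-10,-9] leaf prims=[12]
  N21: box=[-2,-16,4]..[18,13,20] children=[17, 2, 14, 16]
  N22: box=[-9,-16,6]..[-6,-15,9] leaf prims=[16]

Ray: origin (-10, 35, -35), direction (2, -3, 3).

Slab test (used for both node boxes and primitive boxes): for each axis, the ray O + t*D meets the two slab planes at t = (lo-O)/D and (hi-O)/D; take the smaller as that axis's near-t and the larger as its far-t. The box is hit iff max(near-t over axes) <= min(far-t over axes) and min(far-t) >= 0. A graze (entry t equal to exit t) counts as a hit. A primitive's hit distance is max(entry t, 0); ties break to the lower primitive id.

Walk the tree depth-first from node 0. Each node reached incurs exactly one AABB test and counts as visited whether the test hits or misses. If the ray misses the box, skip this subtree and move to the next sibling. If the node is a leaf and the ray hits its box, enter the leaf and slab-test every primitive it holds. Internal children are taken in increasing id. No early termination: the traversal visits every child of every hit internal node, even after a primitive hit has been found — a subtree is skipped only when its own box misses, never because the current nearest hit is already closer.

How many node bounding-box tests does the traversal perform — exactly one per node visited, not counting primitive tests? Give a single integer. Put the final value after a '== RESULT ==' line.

Trace the traversal:
N0 x:[-9/2,15] y:[20/3,52/3] z:[5,55/3] -> hit [20/3,15], descend [3, 6, 10, 21]
  N3 x:[5/2,14] y:[20/3,37/3] z:[5,12] -> hit [20/3,12], descend [7, 8, 13, 15]
    N7 x:[5/2,7/2] y:[22/3,23/3] z:[25/3,28/3] -> miss, prune
    N8 x:[17/2,19/2] y:[20/3,22/3] z:[10,12] -> miss, prune
    N13 x:[23/2,14] y:[28/3,11] z:[9,28/3] -> miss, prune
    N15 x:[25/2,27/2] y:[31/3,37/3] z:[5,20/3] -> miss, prune
  N6 x:[-9/2,2] y:[23/3,52/3] z:[12,55/3] -> miss, prune
  N10 x:[9,15] y:[11,47/3] z:[16/3,35/3] -> hit [11,35/3], descend [5, 12, 19, 20]
    N5 x:[9,21/2] y:[11,12] z:[10,35/3] -> miss, prune
    N12 x:[13,27/2] y:[13,15] z:[29/3,34/3] -> miss, prune
    N19 x:[12,15] y:[35/3,13] z:[16/3,20/3] -> miss, prune
    N20 x:[13,29/2] y:[15,47/3] z:[7,26/3] -> miss, prune
  N21 x:[4,14] y:[22/3,17] z:[13,55/3] -> hit [13,14], descend [2, 14, 16, 17]
    N2 x:[25/2,14] y:[12,14] z:[13,15] -> hit [13,14] leaf, test {P11@t=13}
    N14 x:[11/2,8] y:[31/3,32/3] z:[13,14] -> miss, prune
    N16 x:[4,15/2] y:[22/3,28/3] z:[40/3,17] -> miss, prune
    N17 x:[6,8] y:[49/3,17] z:[17,55/3] -> miss, prune

Visited [0, 3, 7, 8, 13, 15, 6, 10, 5, 12, 19, 20, 21, 2, 14, 16, 17]. Tests: 17 box, 1 leaf. Nearest: P11.

== RESULT ==
17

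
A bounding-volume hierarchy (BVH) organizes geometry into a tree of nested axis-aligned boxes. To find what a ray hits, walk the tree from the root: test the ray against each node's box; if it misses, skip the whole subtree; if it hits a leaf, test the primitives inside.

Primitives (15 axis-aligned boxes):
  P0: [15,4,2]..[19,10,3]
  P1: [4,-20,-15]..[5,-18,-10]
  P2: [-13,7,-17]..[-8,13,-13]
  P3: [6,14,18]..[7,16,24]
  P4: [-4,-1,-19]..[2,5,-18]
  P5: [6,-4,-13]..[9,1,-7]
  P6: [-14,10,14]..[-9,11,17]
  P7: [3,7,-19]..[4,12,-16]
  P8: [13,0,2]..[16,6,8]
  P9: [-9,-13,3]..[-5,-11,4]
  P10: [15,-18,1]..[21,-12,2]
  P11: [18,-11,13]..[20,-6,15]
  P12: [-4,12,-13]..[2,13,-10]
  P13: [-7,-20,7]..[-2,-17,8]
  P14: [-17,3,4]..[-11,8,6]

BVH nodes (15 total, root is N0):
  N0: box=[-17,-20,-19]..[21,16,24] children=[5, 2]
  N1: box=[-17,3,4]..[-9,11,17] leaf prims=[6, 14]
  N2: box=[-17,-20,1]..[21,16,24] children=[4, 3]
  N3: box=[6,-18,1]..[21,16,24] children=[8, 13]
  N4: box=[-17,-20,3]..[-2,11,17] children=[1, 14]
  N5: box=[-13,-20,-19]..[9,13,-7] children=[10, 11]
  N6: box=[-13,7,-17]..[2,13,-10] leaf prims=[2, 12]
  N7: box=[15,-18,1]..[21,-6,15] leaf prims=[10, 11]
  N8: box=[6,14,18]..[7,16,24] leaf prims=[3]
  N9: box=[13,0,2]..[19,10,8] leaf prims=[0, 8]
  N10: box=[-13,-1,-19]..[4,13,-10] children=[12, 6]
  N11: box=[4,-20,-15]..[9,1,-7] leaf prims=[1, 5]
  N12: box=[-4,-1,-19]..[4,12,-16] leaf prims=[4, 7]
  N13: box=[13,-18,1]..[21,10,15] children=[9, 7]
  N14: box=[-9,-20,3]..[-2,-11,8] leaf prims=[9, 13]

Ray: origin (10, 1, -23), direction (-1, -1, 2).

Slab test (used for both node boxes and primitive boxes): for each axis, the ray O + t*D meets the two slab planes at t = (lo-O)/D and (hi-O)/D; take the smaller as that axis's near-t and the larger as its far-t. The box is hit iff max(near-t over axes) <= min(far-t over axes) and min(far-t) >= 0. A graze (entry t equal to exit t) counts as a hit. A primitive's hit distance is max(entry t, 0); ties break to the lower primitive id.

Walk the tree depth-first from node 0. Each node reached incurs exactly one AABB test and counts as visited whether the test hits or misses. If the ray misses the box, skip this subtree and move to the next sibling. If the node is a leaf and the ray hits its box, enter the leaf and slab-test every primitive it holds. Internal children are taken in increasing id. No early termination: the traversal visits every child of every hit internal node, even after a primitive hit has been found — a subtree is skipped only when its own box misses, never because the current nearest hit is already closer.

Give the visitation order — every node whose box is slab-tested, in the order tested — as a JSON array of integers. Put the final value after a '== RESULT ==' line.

Walk:
N0 x:[-11,27] y:[-15,21] z:[2,47/2] -> hit [2,21], descend [2, 5]
  N2 x:[-11,27] y:[-15,21] z:[12,47/2] -> hit [12,21], descend [3, 4]
    N3 x:[-11,4] y:[-15,19] z:[12,47/2] -> miss, prune
    N4 x:[12,27] y:[-10,21] z:[13,20] -> hit [13,20], descend [1, 14]
      N1 x:[19,27] y:[-10,-2] z:[27/2,20] -> miss, prune
      N14 x:[12,19] y:[12,21] z:[13,31/2] -> hit [13,31/2] leaf, test {P9(miss), P13(miss)}
  N5 x:[1,23] y:[-12,21] z:[2,8] -> hit [2,8], descend [10, 11]
    N10 x:[6,23] y:[-12,2] z:[2,13/2] -> miss, prune
    N11 x:[1,6] y:[0,21] z:[4,8] -> hit [4,6] leaf, test {P1(miss), P5(miss)}

order=[0, 2, 3, 4, 1, 14, 5, 10, 11]  |boxes|=9  |leaves|=2  hit=miss

== RESULT ==
[0, 2, 3, 4, 1, 14, 5, 10, 11]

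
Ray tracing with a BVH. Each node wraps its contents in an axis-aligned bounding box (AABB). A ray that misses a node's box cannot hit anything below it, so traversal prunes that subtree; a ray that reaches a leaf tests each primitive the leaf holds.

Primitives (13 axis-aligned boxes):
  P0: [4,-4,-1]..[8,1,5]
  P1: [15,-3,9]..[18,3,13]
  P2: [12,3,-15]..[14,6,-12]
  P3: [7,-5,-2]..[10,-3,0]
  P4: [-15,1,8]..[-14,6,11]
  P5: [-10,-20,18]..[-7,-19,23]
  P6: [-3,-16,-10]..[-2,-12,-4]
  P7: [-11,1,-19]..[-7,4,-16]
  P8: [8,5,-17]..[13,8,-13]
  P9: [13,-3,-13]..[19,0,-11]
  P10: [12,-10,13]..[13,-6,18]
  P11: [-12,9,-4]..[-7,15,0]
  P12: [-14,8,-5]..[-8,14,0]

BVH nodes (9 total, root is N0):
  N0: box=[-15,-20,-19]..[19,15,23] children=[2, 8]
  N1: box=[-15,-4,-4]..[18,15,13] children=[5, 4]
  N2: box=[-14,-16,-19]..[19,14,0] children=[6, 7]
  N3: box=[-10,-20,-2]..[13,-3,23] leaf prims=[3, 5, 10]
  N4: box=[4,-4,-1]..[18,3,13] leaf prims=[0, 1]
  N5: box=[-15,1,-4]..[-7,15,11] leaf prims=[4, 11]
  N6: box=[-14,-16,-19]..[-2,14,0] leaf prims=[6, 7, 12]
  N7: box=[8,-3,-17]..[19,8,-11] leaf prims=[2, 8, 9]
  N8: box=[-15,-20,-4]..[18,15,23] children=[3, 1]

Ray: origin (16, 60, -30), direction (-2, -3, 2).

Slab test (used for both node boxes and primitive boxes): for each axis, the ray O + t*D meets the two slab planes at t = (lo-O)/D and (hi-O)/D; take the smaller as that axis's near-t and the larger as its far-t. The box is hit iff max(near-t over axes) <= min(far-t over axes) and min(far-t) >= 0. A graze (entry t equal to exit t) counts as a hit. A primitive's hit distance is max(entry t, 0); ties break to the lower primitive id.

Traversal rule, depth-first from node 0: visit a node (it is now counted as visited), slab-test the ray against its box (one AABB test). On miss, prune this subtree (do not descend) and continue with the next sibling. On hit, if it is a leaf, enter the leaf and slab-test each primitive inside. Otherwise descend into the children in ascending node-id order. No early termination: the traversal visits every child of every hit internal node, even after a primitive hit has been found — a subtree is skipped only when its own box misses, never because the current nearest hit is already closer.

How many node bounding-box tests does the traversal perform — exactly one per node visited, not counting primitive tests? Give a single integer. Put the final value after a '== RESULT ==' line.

Walk:
N0 x:[-3/2,31/2] y:[15,80/3] z:[11/2,53/2] -> hit [15,31/2], descend [2, 8]
  N2 x:[-3/2,15] y:[46/3,76/3] z:[11/2,15] -> miss, prune
  N8 x:[-1,31/2] y:[15,80/3] z:[13,53/2] -> hit [15,31/2], descend [1, 3]
    N1 x:[-1,31/2] y:[15,64/3] z:[13,43/2] -> hit [15,31/2], descend [4, 5]
      N4 x:[-1,6] y:[19,64/3] z:[29/2,43/2] -> miss, prune
      N5 x:[23/2,31/2] y:[15,59/3] z:[13,41/2] -> hit [15,31/2] leaf, test {P4(miss), P11(miss)}
    N3 x:[3/2,13] y:[21,80/3] z:[14,53/2] -> miss, prune

order=[0, 2, 8, 1, 4, 5, 3]  |boxes|=7  |leaves|=1  hit=miss

== RESULT ==
7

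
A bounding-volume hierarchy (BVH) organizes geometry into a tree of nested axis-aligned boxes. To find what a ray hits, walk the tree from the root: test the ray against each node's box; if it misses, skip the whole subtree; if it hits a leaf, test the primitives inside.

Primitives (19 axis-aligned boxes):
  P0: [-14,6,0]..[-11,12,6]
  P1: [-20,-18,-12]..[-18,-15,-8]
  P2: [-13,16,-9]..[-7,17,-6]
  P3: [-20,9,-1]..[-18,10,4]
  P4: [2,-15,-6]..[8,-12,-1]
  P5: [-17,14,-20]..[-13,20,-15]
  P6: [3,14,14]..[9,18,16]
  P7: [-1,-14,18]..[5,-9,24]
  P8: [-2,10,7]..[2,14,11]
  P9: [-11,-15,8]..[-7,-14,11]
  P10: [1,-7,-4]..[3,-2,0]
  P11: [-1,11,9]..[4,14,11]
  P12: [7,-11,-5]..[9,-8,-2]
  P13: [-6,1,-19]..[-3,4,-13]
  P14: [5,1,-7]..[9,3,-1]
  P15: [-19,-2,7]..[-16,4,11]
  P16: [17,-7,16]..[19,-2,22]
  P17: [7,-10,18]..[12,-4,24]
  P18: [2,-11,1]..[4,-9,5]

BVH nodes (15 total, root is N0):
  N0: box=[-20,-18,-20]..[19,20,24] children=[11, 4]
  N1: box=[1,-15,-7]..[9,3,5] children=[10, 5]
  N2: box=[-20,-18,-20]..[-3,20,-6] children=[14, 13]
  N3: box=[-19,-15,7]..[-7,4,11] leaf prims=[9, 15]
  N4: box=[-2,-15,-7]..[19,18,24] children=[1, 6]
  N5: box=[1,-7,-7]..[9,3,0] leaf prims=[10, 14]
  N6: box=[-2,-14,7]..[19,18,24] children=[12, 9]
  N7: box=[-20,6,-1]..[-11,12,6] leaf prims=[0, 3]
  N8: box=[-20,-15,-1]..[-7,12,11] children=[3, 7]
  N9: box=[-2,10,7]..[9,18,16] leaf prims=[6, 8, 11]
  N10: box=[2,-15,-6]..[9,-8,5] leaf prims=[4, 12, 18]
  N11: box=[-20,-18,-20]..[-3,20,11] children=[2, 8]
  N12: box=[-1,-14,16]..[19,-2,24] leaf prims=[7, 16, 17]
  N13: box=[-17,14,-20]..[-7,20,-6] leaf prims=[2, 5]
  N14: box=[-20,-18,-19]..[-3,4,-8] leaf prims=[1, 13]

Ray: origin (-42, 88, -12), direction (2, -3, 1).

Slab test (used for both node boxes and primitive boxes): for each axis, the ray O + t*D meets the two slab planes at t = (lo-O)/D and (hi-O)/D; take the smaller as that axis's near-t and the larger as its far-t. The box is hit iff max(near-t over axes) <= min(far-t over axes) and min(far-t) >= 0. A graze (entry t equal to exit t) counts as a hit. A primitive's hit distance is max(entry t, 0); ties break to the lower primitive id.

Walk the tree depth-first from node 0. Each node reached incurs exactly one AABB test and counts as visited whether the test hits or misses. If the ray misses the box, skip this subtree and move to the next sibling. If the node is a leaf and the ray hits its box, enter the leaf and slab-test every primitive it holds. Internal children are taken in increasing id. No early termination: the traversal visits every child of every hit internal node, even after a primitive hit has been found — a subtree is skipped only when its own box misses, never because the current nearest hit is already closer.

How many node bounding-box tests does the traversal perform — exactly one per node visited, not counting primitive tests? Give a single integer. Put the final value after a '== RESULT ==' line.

Trace the traversal:
N0 x:[11,61/2] y:[68/3,106/3] z:[-8,36] -> hit [68/3,61/2], descend [4, 11]
  N4 x:[20,61/2] y:[70/3,103/3] z:[5,36] -> hit [70/3,61/2], descend [1, 6]
    N1 x:[43/2,51/2] y:[85/3,103/3] z:[5,17] -> miss, prune
    N6 x:[20,61/2] y:[70/3,34] z:[19,36] -> hit [70/3,61/2], descend [9, 12]
      N9 x:[20,51/2] y:[70/3,26] z:[19,28] -> hit [70/3,51/2] leaf, test {P6(miss), P8(miss), P11(miss)}
      N12 x:[41/2,61/2] y:[30,34] z:[28,36] -> hit [30,61/2] leaf, test {P7(miss), P16@t=30, P17(miss)}
  N11 x:[11,39/2] y:[68/3,106/3] z:[-8,23] -> miss, prune

order=[0, 4, 1, 6, 9, 12, 11]  |boxes|=7  |leaves|=2  hit=P16

== RESULT ==
7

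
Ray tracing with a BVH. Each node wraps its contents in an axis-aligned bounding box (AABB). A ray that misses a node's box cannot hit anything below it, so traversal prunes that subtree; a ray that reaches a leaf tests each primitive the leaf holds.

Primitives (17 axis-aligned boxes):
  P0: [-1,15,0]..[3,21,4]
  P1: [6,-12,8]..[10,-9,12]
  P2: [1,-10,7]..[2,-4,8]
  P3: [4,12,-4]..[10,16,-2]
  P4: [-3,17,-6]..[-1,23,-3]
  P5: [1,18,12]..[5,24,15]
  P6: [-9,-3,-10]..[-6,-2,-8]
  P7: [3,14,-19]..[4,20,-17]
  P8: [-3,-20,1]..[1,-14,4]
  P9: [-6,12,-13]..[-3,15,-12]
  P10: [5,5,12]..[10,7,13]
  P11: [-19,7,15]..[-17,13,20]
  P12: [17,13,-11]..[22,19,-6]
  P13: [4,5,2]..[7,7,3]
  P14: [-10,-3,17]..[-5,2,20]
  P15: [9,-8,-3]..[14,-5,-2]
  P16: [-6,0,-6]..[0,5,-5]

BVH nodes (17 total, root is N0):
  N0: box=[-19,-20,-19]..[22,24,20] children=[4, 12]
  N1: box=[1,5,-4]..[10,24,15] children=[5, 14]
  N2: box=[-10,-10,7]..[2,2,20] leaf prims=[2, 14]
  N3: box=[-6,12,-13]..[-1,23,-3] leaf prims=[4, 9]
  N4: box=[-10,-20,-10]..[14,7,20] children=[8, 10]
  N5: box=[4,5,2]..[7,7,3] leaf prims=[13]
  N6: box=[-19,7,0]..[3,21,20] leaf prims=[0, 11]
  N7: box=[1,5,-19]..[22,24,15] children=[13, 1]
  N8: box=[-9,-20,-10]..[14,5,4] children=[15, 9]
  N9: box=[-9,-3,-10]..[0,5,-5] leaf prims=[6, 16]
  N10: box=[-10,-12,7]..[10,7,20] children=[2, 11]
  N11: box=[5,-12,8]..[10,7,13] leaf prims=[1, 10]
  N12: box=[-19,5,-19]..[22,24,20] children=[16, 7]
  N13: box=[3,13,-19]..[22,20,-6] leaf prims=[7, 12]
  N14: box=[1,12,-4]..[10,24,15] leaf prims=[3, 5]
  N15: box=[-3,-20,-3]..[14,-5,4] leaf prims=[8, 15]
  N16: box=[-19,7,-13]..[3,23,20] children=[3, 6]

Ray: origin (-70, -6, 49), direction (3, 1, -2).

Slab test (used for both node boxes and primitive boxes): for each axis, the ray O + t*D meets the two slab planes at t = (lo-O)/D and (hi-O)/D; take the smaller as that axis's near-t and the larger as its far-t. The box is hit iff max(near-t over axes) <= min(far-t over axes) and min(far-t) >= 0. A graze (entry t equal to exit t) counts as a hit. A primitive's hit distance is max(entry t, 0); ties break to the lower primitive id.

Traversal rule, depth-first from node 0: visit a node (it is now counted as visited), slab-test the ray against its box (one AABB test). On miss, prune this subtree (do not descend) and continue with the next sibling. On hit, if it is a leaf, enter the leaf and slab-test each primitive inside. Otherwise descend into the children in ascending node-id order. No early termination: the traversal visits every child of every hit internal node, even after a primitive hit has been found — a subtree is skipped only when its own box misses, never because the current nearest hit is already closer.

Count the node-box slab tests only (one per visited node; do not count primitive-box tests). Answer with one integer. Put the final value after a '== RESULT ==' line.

Traverse from the root:
N0 x:[17,92/3] y:[-14,30] z:[29/2,34] -> hit [17,30], descend [4, 12]
  N4 x:[20,28] y:[-14,13] z:[29/2,59/2] -> miss, prune
  N12 x:[17,92/3] y:[11,30] z:[29/2,34] -> hit [17,30], descend [7, 16]
    N7 x:[71/3,92/3] y:[11,30] z:[17,34] -> hit [71/3,30], descend [1, 13]
      N1 x:[71/3,80/3] y:[11,30] z:[17,53/2] -> hit [71/3,53/2], descend [5, 14]
        N5 x:[74/3,77/3] y:[11,13] z:[23,47/2] -> miss, prune
        N14 x:[71/3,80/3] y:[18,30] z:[17,53/2] -> hit [71/3,53/2] leaf, test {P3(miss), P5(miss)}
      N13 x:[73/3,92/3] y:[19,26] z:[55/2,34] -> miss, prune
    N16 x:[17,73/3] y:[13,29] z:[29/2,31] -> hit [17,73/3], descend [3, 6]
      N3 x:[64/3,23] y:[18,29] z:[26,31] -> miss, prune
      N6 x:[17,73/3] y:[13,27] z:[29/2,49/2] -> hit [17,73/3] leaf, test {P0@t=23, P11@t=17}

Visited [0, 4, 12, 7, 1, 5, 14, 13, 16, 3, 6]. Tests: 11 box, 2 leaf. Nearest: P11.

== RESULT ==
11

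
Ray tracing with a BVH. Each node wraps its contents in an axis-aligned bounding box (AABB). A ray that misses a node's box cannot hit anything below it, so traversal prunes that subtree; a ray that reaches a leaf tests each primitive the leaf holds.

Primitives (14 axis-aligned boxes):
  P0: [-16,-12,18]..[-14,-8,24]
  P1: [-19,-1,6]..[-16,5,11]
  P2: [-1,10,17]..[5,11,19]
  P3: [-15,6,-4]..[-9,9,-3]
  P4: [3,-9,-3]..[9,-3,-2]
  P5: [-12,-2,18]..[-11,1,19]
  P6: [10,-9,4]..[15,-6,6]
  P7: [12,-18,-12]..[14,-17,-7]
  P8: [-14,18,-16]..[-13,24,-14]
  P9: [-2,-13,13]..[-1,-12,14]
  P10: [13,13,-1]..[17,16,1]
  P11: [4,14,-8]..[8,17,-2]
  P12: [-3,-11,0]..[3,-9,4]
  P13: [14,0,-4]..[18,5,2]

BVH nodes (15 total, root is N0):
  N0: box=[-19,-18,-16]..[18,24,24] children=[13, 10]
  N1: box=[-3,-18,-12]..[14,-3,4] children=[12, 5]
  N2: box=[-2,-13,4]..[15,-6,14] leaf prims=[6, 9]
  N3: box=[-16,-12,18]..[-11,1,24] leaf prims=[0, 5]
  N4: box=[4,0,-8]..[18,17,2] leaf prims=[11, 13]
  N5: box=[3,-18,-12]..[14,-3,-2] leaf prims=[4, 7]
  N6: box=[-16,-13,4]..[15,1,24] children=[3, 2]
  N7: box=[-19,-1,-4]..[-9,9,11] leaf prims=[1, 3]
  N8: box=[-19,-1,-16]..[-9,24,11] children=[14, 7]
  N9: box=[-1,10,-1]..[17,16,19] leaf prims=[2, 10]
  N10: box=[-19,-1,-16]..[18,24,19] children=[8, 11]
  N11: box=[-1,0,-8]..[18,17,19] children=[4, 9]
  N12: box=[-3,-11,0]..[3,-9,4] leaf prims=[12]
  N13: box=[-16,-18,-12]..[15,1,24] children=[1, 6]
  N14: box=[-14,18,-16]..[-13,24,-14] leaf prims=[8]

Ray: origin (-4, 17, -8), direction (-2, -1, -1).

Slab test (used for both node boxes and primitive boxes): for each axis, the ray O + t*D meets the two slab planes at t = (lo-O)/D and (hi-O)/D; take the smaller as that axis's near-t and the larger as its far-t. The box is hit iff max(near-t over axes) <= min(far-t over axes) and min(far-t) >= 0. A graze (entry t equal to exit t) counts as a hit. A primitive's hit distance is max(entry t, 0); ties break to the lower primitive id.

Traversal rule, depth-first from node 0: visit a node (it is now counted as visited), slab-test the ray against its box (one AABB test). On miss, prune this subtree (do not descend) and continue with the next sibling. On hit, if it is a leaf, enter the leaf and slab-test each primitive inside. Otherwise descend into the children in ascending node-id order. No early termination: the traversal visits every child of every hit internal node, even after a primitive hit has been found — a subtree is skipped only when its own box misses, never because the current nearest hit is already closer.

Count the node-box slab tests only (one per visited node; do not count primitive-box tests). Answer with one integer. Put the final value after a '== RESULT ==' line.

Traverse from the root:
N0 x:[-11,15/2] y:[-7,35] z:[-32,8] -> hit [-7,15/2], descend [10, 13]
  N10 x:[-11,15/2] y:[-7,18] z:[-27,8] -> hit [-7,15/2], descend [8, 11]
    N8 x:[5/2,15/2] y:[-7,18] z:[-19,8] -> hit [5/2,15/2], descend [7, 14]
      N7 x:[5/2,15/2] y:[8,18] z:[-19,-4] -> miss, prune
      N14 x:[9/2,5] y:[-7,-1] z:[6,8] -> miss, prune
    N11 x:[-11,-3/2] y:[0,17] z:[-27,0] -> miss, prune
  N13 x:[-19/2,6] y:[16,35] z:[-32,4] -> miss, prune

order=[0, 10, 8, 7, 14, 11, 13]  |boxes|=7  |leaves|=0  hit=miss

== RESULT ==
7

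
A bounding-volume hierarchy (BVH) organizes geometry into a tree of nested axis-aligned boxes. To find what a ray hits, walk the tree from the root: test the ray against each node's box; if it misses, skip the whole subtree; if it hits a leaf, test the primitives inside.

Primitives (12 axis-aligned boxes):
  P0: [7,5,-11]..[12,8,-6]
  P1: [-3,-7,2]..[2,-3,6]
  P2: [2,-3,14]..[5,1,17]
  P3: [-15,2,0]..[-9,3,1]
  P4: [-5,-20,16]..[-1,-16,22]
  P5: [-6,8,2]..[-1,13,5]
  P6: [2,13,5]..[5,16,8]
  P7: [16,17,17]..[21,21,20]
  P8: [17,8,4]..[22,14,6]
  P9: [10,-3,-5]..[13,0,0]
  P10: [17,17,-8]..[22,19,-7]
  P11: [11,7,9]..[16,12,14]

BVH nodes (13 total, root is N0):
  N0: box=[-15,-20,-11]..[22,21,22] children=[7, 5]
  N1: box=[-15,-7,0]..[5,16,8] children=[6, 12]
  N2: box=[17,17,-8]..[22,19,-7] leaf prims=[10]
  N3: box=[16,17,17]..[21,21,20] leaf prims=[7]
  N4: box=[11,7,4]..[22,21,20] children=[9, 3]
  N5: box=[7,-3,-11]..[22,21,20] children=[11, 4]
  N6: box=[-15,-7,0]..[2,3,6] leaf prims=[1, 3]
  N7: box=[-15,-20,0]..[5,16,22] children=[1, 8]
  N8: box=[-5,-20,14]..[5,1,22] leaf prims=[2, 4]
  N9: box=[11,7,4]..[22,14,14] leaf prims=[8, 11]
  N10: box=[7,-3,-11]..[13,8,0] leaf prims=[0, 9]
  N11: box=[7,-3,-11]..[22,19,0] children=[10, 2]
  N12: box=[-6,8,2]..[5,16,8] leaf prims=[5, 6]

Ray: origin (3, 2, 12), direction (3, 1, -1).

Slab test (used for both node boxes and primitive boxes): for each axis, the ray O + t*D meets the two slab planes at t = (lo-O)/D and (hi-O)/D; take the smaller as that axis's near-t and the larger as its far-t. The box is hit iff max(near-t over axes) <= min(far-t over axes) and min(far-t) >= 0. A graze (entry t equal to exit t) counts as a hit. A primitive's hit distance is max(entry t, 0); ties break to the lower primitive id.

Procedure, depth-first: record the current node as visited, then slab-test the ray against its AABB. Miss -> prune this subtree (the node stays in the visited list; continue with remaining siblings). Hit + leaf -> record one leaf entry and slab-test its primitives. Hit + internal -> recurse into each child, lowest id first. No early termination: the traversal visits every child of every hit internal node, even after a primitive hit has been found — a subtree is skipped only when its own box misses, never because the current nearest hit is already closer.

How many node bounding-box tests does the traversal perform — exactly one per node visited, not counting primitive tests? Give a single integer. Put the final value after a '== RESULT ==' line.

Trace the traversal:
N0 x:[-6,19/3] y:[-22,19] z:[-10,23] -> hit [-6,19/3], descend [5, 7]
  N5 x:[4/3,19/3] y:[-5,19] z:[-8,23] -> hit [4/3,19/3], descend [4, 11]
    N4 x:[8/3,19/3] y:[5,19] z:[-8,8] -> hit [5,19/3], descend [3, 9]
      N3 x:[13/3,6] y:[15,19] z:[-8,-5] -> miss, prune
      N9 x:[8/3,19/3] y:[5,12] z:[-2,8] -> hit [5,19/3] leaf, test {P8@t=6, P11(miss)}
    N11 x:[4/3,19/3] y:[-5,17] z:[12,23] -> miss, prune
  N7 x:[-6,2/3] y:[-22,14] z:[-10,12] -> hit [-6,2/3], descend [1, 8]
    N1 x:[-6,2/3] y:[-9,14] z:[4,12] -> miss, prune
    N8 x:[-8/3,2/3] y:[-22,-1] z:[-10,-2] -> miss, prune

order=[0, 5, 4, 3, 9, 11, 7, 1, 8]  |boxes|=9  |leaves|=1  hit=P8

== RESULT ==
9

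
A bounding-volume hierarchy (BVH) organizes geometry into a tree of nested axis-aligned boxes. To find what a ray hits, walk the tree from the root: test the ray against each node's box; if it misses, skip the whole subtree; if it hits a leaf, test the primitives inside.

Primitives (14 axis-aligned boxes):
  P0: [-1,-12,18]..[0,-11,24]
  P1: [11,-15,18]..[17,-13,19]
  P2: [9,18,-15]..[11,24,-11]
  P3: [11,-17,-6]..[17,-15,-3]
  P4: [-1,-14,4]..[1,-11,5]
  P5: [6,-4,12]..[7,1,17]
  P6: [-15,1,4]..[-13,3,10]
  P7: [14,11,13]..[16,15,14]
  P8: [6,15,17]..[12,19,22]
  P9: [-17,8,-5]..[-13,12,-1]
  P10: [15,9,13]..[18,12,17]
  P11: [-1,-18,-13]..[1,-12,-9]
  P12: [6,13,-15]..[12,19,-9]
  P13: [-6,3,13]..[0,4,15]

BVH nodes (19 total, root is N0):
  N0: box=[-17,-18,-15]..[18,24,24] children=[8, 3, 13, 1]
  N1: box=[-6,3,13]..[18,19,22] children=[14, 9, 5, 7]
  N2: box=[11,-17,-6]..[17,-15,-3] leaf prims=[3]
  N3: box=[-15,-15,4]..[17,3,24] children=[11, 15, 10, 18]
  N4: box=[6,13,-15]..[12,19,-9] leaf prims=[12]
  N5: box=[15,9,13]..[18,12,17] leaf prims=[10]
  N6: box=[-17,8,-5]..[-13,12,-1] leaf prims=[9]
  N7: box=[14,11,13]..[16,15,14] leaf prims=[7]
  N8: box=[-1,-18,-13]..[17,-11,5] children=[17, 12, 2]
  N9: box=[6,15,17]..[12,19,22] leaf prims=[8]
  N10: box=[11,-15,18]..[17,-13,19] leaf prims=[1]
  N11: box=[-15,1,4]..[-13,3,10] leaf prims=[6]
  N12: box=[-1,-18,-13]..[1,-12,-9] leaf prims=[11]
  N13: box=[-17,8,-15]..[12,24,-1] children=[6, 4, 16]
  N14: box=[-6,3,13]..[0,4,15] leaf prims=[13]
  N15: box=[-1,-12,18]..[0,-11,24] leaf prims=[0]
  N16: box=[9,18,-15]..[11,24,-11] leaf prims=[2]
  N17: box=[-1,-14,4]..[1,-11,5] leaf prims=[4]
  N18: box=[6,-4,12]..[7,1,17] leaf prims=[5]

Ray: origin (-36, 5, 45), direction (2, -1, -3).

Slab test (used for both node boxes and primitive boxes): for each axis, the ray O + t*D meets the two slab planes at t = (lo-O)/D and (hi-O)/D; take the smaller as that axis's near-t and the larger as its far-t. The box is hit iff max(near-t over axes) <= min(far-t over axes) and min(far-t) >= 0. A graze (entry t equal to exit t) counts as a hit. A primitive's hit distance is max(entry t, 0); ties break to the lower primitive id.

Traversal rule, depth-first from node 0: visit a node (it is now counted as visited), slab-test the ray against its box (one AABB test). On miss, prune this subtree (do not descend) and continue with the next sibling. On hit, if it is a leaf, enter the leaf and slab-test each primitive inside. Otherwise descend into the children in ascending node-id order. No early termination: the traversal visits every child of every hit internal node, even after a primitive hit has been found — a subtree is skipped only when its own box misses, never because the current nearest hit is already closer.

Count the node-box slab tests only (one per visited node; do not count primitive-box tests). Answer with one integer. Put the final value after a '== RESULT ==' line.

Walk:
N0 x:[19/2,27] y:[-19,23] z:[7,20] -> hit [19/2,20], descend [1, 3, 8, 13]
  N1 x:[15,27] y:[-14,2] z:[23/3,32/3] -> miss, prune
  N3 x:[21/2,53/2] y:[2,20] z:[7,41/3] -> hit [21/2,41/3], descend [10, 11, 15, 18]
    N10 x:[47/2,53/2] y:[18,20] z:[26/3,9] -> miss, prune
    N11 x:[21/2,23/2] y:[2,4] z:[35/3,41/3] -> miss, prune
    N15 x:[35/2,18] y:[16,17] z:[7,9] -> miss, prune
    N18 x:[21,43/2] y:[4,9] z:[28/3,11] -> miss, prune
  N8 x:[35/2,53/2] y:[16,23] z:[40/3,58/3] -> hit [35/2,58/3], descend [2, 12, 17]
    N2 x:[47/2,53/2] y:[20,22] z:[16,17] -> miss, prune
    N12 x:[35/2,37/2] y:[17,23] z:[18,58/3] -> hit [18,37/2] leaf, test {P11@t=18}
    N17 x:[35/2,37/2] y:[16,19] z:[40/3,41/3] -> miss, prune
  N13 x:[19/2,24] y:[-19,-3] z:[46/3,20] -> miss, prune

Visited [0, 1, 3, 10, 11, 15, 18, 8, 2, 12, 17, 13]. Tests: 12 box, 1 leaf. Nearest: P11.

== RESULT ==
12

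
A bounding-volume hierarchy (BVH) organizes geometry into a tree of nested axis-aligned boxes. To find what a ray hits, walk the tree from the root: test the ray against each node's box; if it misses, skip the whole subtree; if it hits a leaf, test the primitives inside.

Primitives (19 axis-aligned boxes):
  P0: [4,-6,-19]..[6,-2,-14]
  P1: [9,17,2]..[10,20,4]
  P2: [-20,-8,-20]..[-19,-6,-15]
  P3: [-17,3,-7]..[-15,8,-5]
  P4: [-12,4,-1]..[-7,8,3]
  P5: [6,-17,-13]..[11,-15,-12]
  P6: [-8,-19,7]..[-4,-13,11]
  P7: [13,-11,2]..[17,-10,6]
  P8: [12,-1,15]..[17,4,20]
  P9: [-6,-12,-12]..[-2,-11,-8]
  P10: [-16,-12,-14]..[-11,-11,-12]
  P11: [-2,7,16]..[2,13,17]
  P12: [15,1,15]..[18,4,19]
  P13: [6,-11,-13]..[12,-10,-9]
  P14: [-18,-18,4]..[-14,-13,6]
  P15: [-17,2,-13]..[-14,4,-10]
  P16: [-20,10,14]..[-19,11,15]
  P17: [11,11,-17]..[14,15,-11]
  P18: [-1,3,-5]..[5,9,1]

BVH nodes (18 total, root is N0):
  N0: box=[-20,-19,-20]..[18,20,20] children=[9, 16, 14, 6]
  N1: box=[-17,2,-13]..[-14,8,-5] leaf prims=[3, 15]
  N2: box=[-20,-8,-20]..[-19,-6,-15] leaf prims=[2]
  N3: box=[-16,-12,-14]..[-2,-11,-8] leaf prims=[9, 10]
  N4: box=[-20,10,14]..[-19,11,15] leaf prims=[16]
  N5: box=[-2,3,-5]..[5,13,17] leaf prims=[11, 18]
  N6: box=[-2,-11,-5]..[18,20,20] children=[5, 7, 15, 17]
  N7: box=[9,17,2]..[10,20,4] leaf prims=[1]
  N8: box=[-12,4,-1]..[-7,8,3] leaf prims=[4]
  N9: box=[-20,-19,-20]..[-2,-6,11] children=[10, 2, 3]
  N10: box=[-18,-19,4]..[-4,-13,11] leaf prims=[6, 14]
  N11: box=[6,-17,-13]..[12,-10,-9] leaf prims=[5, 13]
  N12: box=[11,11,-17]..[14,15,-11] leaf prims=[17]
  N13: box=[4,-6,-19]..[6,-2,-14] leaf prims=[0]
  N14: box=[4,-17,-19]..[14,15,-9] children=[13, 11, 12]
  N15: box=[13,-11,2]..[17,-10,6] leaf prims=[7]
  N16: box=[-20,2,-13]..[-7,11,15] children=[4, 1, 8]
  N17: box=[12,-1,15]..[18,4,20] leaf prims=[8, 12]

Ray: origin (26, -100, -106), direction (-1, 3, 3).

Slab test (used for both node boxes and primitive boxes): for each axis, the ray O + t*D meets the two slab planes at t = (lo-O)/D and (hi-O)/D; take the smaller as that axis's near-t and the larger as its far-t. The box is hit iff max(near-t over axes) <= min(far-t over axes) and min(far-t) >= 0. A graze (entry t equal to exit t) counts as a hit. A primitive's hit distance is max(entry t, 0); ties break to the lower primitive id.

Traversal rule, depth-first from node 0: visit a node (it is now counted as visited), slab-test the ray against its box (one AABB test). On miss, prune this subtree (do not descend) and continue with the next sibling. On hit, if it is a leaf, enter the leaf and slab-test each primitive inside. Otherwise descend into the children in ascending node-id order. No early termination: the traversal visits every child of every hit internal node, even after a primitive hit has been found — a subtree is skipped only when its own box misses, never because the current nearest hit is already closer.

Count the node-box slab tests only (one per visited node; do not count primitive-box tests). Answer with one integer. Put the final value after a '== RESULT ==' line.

Traverse from the root:
N0 x:[8,46] y:[27,40] z:[86/3,42] -> hit [86/3,40], descend [6, 9, 14, 16]
  N6 x:[8,28] y:[89/3,40] z:[101/3,42] -> miss, prune
  N9 x:[28,46] y:[27,94/3] z:[86/3,39] -> hit [86/3,94/3], descend [2, 3, 10]
    N2 x:[45,46] y:[92/3,94/3] z:[86/3,91/3] -> miss, prune
    N3 x:[28,42] y:[88/3,89/3] z:[92/3,98/3] -> miss, prune
    N10 x:[30,44] y:[27,29] z:[110/3,39] -> miss, prune
  N14 x:[12,22] y:[83/3,115/3] z:[29,97/3] -> miss, prune
  N16 x:[33,46] y:[34,37] z:[31,121/3] -> hit [34,37], descend [1, 4, 8]
    N1 x:[40,43] y:[34,36] z:[31,101/3] -> miss, prune
    N4 x:[45,46] y:[110/3,37] z:[40,121/3] -> miss, prune
    N8 x:[33,38] y:[104/3,36] z:[35,109/3] -> hit [35,36] leaf, test {P4@t=35}

11 AABB tests over nodes [0, 6, 9, 2, 3, 10, 14, 16, 1, 4, 8]; 1 leaf entered; closest P4.

== RESULT ==
11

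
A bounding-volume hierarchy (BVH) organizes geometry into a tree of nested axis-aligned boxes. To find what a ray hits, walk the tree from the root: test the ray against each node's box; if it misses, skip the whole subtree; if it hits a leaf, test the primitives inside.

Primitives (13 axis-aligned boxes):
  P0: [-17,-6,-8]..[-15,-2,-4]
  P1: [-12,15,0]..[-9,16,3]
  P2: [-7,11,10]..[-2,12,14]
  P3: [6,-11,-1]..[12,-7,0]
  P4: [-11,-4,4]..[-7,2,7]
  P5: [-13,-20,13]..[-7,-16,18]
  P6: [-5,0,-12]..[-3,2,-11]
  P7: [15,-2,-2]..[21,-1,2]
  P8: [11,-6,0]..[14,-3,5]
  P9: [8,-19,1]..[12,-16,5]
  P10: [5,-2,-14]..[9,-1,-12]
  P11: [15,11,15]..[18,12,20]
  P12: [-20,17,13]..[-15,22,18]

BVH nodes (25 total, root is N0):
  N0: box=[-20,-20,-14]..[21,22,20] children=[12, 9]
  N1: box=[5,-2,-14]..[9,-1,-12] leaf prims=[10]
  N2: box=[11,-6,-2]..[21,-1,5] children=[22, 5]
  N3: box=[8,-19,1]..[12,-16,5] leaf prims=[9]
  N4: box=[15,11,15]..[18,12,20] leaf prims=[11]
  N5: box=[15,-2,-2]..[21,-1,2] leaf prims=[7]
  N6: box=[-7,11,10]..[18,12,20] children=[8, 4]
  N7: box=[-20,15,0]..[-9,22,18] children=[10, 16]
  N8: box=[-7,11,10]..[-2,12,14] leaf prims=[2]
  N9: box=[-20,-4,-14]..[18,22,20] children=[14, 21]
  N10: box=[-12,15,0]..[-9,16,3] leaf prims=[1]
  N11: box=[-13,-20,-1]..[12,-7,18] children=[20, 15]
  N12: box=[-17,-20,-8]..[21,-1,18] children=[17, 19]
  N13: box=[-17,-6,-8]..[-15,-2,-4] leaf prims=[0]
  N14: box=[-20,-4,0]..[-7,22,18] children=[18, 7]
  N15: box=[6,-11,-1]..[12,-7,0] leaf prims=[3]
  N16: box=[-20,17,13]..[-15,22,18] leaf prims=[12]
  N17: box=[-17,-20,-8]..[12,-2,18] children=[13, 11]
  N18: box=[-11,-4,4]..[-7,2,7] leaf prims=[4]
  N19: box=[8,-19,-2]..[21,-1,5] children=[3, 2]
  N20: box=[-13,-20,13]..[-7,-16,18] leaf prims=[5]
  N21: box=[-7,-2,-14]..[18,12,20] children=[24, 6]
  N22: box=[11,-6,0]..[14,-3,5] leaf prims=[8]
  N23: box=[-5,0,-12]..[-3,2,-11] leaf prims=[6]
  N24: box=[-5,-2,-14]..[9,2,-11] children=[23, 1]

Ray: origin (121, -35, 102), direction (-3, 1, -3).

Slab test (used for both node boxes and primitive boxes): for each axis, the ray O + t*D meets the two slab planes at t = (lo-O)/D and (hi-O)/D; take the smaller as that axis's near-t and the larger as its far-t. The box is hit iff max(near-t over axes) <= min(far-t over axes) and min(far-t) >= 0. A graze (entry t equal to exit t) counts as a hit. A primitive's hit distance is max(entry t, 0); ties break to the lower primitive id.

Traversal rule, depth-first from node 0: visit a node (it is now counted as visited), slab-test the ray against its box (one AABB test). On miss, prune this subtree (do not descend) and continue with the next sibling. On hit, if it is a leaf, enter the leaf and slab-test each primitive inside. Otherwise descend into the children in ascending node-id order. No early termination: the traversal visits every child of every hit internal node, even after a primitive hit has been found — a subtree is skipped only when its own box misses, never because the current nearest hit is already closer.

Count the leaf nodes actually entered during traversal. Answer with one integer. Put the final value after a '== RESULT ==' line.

Trace the traversal:
N0 x:[100/3,47] y:[15,57] z:[82/3,116/3] -> hit [100/3,116/3], descend [9, 12]
  N9 x:[103/3,47] y:[31,57] z:[82/3,116/3] -> hit [103/3,116/3], descend [14, 21]
    N14 x:[128/3,47] y:[31,57] z:[28,34] -> miss, prune
    N21 x:[103/3,128/3] y:[33,47] z:[82/3,116/3] -> hit [103/3,116/3], descend [6, 24]
      N6 x:[103/3,128/3] y:[46,47] z:[82/3,92/3] -> miss, prune
      N24 x:[112/3,42] y:[33,37] z:[113/3,116/3] -> miss, prune
  N12 x:[100/3,46] y:[15,34] z:[28,110/3] -> hit [100/3,34], descend [17, 19]
    N17 x:[109/3,46] y:[15,33] z:[28,110/3] -> miss, prune
    N19 x:[100/3,113/3] y:[16,34] z:[97/3,104/3] -> hit [100/3,34], descend [2, 3]
      N2 x:[100/3,110/3] y:[29,34] z:[97/3,104/3] -> hit [100/3,34], descend [5, 22]
        N5 x:[100/3,106/3] y:[33,34] z:[100/3,104/3] -> hit [100/3,34] leaf, test {P7@t=100/3}
        N22 x:[107/3,110/3] y:[29,32] z:[97/3,34] -> miss, prune
      N3 x:[109/3,113/3] y:[16,19] z:[97/3,101/3] -> miss, prune

Summary -> nodes [0, 9, 14, 21, 6, 24, 12, 17, 19, 2, 5, 22, 3]; box-tests=13; leaf-entries=1; first=P7

== RESULT ==
1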